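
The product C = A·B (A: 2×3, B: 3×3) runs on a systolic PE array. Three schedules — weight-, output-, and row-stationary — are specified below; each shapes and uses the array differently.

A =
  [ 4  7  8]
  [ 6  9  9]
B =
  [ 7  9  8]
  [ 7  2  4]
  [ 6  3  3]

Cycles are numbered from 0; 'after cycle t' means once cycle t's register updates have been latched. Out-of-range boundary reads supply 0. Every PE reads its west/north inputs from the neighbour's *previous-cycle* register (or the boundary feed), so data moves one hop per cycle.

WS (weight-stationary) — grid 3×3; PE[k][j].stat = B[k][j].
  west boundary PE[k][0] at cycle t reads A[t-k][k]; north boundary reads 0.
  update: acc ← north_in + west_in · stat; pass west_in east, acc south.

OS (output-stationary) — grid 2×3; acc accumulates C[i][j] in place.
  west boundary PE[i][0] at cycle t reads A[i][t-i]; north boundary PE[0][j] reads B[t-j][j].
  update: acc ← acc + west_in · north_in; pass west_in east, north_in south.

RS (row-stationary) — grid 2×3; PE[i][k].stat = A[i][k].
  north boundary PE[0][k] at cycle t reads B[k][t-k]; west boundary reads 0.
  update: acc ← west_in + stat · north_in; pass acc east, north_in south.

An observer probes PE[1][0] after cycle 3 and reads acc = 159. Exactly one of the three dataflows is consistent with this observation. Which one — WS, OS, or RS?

dataflow = OS

WS (3×3 grid), PE[1][0]:
  c0 r1c0: 0 / 0 / 0
  c1 r1c0: 77 / 7 / 77
  c2 r1c0: 105 / 9 / 105
  c3 r1c0: 0 / 0 / 0
OS (2×3 grid), PE[1][0]:
  c0 r1c0: 0 / 0 / 0
  c1 r1c0: 42 / 6 / 7
  c2 r1c0: 105 / 9 / 7
  c3 r1c0: 159 / 9 / 6
RS (2×3 grid), PE[1][0]:
  c0 r1c0: 0 / 0 / 0
  c1 r1c0: 42 / 42 / 7
  c2 r1c0: 54 / 54 / 9
  c3 r1c0: 48 / 48 / 8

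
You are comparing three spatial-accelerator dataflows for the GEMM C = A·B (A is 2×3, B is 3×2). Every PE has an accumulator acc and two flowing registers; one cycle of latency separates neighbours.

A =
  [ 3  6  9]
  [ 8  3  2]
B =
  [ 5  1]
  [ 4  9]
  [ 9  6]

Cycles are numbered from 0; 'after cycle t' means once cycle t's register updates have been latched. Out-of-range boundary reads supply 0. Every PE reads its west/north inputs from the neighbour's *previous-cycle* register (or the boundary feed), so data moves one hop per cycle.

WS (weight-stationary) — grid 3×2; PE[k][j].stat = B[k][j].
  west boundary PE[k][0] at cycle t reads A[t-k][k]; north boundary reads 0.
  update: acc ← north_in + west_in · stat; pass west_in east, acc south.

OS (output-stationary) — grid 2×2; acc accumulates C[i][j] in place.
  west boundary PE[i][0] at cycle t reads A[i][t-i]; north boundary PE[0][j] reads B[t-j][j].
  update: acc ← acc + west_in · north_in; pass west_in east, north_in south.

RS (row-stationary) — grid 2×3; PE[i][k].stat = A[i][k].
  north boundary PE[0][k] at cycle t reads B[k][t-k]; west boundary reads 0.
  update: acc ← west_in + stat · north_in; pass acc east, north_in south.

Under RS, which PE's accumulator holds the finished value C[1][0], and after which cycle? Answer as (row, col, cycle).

RS — PE[1][2] is where C[1][0] collects:
  cycle 0: PE[1][2] → acc 0, east 0, south 0
  cycle 1: PE[1][2] → acc 0, east 0, south 0
  cycle 2: PE[1][2] → acc 0, east 0, south 0
  cycle 3: PE[1][2] → acc 70, east 70, south 9

(row, col, cycle) = (1, 2, 3)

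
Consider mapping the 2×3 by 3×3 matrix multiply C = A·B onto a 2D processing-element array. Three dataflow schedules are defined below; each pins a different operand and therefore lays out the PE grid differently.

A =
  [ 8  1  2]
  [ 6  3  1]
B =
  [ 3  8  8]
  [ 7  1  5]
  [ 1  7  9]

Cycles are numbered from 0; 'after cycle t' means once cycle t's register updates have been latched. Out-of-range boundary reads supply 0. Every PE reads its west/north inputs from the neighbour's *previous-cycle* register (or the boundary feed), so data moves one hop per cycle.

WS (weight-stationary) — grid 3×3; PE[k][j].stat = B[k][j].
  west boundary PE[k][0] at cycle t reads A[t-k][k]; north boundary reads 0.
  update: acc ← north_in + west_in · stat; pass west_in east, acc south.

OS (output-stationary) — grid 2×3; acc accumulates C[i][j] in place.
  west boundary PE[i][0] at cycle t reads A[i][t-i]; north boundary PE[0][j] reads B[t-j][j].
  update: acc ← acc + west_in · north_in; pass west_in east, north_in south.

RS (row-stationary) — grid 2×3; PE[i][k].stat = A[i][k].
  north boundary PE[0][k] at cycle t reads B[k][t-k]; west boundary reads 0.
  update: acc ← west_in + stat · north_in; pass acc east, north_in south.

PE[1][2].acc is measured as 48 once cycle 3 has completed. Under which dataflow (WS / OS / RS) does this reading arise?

dataflow = OS

WS (3×3 grid), PE[1][2]:
  @0  [1,2]  acc 0  |  →0  ↓0
  @1  [1,2]  acc 0  |  →0  ↓0
  @2  [1,2]  acc 0  |  →0  ↓0
  @3  [1,2]  acc 69  |  →1  ↓69
OS (2×3 grid), PE[1][2]:
  @0  [1,2]  acc 0  |  →0  ↓0
  @1  [1,2]  acc 0  |  →0  ↓0
  @2  [1,2]  acc 0  |  →0  ↓0
  @3  [1,2]  acc 48  |  →6  ↓8
RS (2×3 grid), PE[1][2]:
  @0  [1,2]  acc 0  |  →0  ↓0
  @1  [1,2]  acc 0  |  →0  ↓0
  @2  [1,2]  acc 0  |  →0  ↓0
  @3  [1,2]  acc 40  |  →40  ↓1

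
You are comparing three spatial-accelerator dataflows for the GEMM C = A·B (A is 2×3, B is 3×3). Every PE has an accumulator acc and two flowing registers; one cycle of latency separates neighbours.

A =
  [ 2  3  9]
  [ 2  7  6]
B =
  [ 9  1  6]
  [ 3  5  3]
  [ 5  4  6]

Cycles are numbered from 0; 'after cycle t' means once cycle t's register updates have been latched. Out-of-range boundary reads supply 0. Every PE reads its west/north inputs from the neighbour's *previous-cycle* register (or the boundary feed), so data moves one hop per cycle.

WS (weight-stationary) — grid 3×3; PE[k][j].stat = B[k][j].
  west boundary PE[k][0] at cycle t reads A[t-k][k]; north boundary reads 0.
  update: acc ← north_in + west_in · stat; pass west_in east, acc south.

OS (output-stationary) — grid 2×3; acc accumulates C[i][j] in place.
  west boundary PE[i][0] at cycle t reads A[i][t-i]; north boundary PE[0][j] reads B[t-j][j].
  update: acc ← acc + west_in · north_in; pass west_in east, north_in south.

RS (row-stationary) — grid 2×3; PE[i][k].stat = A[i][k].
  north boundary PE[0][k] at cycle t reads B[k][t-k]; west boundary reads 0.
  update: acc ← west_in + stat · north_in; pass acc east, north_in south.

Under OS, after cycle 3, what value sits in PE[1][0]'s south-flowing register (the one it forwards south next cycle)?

register = 5

OS 2×3: PE[1][0] cycle-by-cycle (with neighbour feeds):
  [0] (0,0) acc=18 (h:2 v:9)
  [0] (1,0) acc=0 (h:0 v:0)
  [1] (0,0) acc=27 (h:3 v:3)
  [1] (1,0) acc=18 (h:2 v:9)
  [2] (0,0) acc=72 (h:9 v:5)
  [2] (1,0) acc=39 (h:7 v:3)
  [3] (0,0) acc=72 (h:0 v:0)
  [3] (1,0) acc=69 (h:6 v:5)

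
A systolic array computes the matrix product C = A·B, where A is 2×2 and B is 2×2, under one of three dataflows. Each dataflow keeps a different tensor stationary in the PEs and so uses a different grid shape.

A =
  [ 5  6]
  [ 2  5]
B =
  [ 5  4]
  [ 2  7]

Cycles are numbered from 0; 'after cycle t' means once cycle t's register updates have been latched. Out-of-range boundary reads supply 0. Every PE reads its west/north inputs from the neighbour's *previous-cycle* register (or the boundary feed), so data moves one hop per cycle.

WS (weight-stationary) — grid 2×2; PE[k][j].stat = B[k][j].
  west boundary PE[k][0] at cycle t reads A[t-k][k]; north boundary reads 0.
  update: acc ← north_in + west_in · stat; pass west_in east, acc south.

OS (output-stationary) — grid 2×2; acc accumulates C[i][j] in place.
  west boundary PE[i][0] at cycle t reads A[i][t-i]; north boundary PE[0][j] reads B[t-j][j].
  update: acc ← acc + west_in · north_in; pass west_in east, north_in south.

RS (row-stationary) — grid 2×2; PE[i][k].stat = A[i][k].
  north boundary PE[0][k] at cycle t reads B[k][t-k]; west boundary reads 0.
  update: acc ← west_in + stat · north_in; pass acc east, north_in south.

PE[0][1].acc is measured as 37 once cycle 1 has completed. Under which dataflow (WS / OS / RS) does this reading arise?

dataflow = RS

WS (2×2 grid), PE[0][1]:
  t=0 PE[0][1]: acc=0 h=0 v=0
  t=1 PE[0][1]: acc=20 h=5 v=20
OS (2×2 grid), PE[0][1]:
  t=0 PE[0][1]: acc=0 h=0 v=0
  t=1 PE[0][1]: acc=20 h=5 v=4
RS (2×2 grid), PE[0][1]:
  t=0 PE[0][1]: acc=0 h=0 v=0
  t=1 PE[0][1]: acc=37 h=37 v=2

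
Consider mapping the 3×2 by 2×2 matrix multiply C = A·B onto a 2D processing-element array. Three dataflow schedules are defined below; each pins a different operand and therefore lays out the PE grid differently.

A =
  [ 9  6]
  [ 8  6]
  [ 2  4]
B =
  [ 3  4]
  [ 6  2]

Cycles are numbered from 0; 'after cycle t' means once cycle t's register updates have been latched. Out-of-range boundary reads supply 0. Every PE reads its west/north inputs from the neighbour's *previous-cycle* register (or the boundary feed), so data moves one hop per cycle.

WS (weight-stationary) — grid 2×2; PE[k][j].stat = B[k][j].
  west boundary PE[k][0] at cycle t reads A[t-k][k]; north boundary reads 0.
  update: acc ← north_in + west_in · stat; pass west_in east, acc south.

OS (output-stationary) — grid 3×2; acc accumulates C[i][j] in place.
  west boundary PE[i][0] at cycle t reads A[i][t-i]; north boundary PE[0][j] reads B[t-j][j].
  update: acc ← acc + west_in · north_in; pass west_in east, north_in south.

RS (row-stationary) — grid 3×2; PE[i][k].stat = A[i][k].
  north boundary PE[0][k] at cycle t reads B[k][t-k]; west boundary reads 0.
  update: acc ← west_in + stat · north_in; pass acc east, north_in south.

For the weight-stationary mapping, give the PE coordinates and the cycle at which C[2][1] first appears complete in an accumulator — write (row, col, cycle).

(row, col, cycle) = (1, 1, 4)

WS — PE[1][1] is where C[2][1] collects:
  0: (1,1).acc=0  regs=<0,0>
  1: (1,1).acc=0  regs=<0,0>
  2: (1,1).acc=48  regs=<6,48>
  3: (1,1).acc=44  regs=<6,44>
  4: (1,1).acc=16  regs=<4,16>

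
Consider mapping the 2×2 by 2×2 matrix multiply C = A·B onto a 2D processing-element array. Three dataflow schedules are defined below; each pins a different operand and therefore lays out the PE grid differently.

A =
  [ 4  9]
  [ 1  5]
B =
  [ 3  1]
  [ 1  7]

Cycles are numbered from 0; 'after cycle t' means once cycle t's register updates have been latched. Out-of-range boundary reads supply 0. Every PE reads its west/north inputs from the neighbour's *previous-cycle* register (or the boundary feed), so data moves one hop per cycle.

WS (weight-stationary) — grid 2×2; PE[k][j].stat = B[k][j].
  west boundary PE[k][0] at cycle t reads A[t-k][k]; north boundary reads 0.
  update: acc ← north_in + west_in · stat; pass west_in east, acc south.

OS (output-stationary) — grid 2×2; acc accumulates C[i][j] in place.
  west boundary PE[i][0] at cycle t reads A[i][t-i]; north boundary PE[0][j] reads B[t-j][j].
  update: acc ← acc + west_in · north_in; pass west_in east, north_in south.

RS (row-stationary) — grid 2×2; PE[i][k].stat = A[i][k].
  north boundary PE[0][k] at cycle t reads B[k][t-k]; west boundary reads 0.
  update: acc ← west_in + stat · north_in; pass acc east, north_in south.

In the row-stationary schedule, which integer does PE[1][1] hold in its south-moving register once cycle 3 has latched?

register = 7

RS 2×2: PE[1][1] cycle-by-cycle (with neighbour feeds):
  c0 r0c1: 0 / 0 / 0
  c0 r1c0: 0 / 0 / 0
  c0 r1c1: 0 / 0 / 0
  c1 r0c1: 21 / 21 / 1
  c1 r1c0: 3 / 3 / 3
  c1 r1c1: 0 / 0 / 0
  c2 r0c1: 67 / 67 / 7
  c2 r1c0: 1 / 1 / 1
  c2 r1c1: 8 / 8 / 1
  c3 r0c1: 0 / 0 / 0
  c3 r1c0: 0 / 0 / 0
  c3 r1c1: 36 / 36 / 7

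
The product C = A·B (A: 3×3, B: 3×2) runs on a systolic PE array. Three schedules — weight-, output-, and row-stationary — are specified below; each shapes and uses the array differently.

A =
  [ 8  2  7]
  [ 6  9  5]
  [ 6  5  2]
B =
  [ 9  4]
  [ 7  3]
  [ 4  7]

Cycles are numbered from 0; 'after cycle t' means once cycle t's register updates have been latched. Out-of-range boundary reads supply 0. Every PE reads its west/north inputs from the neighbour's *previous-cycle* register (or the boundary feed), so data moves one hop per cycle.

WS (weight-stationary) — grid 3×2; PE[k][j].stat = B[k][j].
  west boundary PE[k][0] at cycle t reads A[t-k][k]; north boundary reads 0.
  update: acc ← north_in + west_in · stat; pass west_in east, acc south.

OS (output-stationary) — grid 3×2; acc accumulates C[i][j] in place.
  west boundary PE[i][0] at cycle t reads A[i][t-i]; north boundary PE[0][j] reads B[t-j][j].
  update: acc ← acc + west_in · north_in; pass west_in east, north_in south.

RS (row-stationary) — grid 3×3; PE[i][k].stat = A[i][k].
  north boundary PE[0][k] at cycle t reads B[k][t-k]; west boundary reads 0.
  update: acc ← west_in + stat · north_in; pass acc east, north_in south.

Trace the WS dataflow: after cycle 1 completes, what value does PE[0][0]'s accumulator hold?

WS 3×2: PE[0][0] cycle-by-cycle (with neighbour feeds):
  after 0 — PE[0][0] acc=72, pass-E 8, pass-S 72
  after 1 — PE[0][0] acc=54, pass-E 6, pass-S 54

PE[0][0].acc = 54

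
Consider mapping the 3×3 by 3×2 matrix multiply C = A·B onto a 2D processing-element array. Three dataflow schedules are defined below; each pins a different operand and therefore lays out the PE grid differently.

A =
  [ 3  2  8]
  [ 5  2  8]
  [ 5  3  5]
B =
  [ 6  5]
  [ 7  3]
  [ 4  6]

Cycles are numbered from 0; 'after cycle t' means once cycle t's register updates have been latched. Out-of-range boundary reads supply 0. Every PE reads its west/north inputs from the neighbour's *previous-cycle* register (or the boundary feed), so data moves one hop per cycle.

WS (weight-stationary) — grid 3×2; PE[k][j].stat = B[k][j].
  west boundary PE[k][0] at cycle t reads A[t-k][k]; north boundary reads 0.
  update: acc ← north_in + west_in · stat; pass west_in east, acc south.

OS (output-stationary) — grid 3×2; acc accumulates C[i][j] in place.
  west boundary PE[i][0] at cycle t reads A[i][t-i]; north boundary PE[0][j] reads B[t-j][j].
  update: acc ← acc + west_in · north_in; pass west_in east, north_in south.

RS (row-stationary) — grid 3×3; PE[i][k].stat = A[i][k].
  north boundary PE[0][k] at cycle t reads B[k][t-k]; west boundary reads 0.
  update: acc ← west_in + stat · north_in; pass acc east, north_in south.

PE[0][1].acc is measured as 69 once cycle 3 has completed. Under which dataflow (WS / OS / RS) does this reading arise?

— WS: 3×2; PE[0][1] trace:
  0: (0,1).acc=0  regs=<0,0>
  1: (0,1).acc=15  regs=<3,15>
  2: (0,1).acc=25  regs=<5,25>
  3: (0,1).acc=25  regs=<5,25>
— OS: 3×2; PE[0][1] trace:
  0: (0,1).acc=0  regs=<0,0>
  1: (0,1).acc=15  regs=<3,5>
  2: (0,1).acc=21  regs=<2,3>
  3: (0,1).acc=69  regs=<8,6>
— RS: 3×3; PE[0][1] trace:
  0: (0,1).acc=0  regs=<0,0>
  1: (0,1).acc=32  regs=<32,7>
  2: (0,1).acc=21  regs=<21,3>
  3: (0,1).acc=0  regs=<0,0>

dataflow = OS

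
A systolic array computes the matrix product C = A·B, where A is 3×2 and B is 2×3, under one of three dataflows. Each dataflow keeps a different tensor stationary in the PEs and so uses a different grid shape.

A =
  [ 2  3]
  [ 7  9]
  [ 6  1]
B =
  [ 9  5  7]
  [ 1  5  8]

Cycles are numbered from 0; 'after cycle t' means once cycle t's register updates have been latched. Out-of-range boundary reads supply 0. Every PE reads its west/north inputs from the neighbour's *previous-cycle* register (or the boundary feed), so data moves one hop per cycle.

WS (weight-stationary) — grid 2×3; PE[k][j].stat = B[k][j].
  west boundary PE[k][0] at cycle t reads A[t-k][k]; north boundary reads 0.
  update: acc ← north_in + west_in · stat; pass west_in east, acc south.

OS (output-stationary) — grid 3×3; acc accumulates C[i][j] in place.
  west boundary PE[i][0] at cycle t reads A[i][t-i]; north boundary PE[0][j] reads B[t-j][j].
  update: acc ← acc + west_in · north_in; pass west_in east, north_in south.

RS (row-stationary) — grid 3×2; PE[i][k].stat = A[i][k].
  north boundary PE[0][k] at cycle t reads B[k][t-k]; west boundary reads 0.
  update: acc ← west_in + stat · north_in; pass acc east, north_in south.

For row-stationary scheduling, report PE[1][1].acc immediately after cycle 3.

PE[1][1].acc = 80

RS (3×2). Following PE[1][1] plus its west/north inputs:
  t=0 PE[0][1]: acc=0 h=0 v=0
  t=0 PE[1][0]: acc=0 h=0 v=0
  t=0 PE[1][1]: acc=0 h=0 v=0
  t=1 PE[0][1]: acc=21 h=21 v=1
  t=1 PE[1][0]: acc=63 h=63 v=9
  t=1 PE[1][1]: acc=0 h=0 v=0
  t=2 PE[0][1]: acc=25 h=25 v=5
  t=2 PE[1][0]: acc=35 h=35 v=5
  t=2 PE[1][1]: acc=72 h=72 v=1
  t=3 PE[0][1]: acc=38 h=38 v=8
  t=3 PE[1][0]: acc=49 h=49 v=7
  t=3 PE[1][1]: acc=80 h=80 v=5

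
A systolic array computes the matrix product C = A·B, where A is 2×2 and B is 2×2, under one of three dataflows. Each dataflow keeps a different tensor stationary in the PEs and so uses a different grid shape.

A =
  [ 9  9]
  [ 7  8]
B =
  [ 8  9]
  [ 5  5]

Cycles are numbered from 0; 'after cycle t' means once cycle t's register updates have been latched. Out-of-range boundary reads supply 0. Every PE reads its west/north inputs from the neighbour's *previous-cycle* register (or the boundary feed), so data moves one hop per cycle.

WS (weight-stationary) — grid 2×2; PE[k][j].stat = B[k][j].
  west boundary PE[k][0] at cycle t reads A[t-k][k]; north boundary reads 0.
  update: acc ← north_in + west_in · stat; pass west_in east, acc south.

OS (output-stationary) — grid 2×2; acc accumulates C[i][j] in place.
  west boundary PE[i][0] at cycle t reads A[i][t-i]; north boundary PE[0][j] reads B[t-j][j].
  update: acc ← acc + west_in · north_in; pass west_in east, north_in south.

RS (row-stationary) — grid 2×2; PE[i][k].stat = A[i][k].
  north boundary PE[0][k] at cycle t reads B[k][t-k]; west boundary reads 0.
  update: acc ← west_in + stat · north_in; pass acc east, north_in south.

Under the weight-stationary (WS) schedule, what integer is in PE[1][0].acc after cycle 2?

WS on a 2×2 grid — tracing PE[1][0] and its feeders:
  step 0 · PE0,0: acc=72; fwd→9 fwd↓72
  step 0 · PE1,0: acc=0; fwd→0 fwd↓0
  step 1 · PE0,0: acc=56; fwd→7 fwd↓56
  step 1 · PE1,0: acc=117; fwd→9 fwd↓117
  step 2 · PE0,0: acc=0; fwd→0 fwd↓0
  step 2 · PE1,0: acc=96; fwd→8 fwd↓96

PE[1][0].acc = 96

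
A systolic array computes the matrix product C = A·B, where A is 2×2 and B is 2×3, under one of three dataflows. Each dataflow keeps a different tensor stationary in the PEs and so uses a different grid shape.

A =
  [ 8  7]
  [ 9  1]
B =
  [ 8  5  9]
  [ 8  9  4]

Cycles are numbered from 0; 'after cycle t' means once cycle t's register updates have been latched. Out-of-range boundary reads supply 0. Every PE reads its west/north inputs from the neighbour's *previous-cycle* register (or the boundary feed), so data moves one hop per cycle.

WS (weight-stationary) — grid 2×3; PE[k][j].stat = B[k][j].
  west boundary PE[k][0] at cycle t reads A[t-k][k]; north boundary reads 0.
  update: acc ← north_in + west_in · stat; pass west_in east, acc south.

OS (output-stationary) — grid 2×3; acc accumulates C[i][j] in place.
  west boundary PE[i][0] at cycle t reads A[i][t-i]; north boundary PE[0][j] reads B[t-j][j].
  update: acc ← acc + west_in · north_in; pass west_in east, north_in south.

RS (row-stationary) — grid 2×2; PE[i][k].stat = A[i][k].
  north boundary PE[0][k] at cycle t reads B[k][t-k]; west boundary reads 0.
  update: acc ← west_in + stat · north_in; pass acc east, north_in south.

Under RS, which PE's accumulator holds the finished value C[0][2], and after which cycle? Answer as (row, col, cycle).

RS — PE[0][1] is where C[0][2] collects:
  @0  [0,1]  acc 0  |  →0  ↓0
  @1  [0,1]  acc 120  |  →120  ↓8
  @2  [0,1]  acc 103  |  →103  ↓9
  @3  [0,1]  acc 100  |  →100  ↓4

(row, col, cycle) = (0, 1, 3)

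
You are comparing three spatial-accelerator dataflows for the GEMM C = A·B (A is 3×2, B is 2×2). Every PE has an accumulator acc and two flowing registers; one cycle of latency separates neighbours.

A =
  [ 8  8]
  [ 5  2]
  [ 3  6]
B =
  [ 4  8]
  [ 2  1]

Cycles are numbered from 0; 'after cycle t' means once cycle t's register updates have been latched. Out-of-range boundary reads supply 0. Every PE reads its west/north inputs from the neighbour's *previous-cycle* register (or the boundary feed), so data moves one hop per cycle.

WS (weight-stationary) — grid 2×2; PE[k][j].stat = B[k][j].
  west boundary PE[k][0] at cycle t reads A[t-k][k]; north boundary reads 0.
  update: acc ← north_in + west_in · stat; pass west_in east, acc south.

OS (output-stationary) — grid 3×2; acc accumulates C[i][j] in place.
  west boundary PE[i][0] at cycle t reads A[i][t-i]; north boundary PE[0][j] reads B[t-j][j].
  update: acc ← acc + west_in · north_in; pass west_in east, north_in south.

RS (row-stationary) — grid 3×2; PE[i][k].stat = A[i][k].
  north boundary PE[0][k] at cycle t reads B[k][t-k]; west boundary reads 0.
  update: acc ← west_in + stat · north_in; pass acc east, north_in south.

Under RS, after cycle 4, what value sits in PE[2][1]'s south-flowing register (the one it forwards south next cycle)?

Tracing RS — 3×2 array, target PE[2][1]:
  cycle 0: PE[1][1] → acc 0, east 0, south 0
  cycle 0: PE[2][0] → acc 0, east 0, south 0
  cycle 0: PE[2][1] → acc 0, east 0, south 0
  cycle 1: PE[1][1] → acc 0, east 0, south 0
  cycle 1: PE[2][0] → acc 0, east 0, south 0
  cycle 1: PE[2][1] → acc 0, east 0, south 0
  cycle 2: PE[1][1] → acc 24, east 24, south 2
  cycle 2: PE[2][0] → acc 12, east 12, south 4
  cycle 2: PE[2][1] → acc 0, east 0, south 0
  cycle 3: PE[1][1] → acc 42, east 42, south 1
  cycle 3: PE[2][0] → acc 24, east 24, south 8
  cycle 3: PE[2][1] → acc 24, east 24, south 2
  cycle 4: PE[1][1] → acc 0, east 0, south 0
  cycle 4: PE[2][0] → acc 0, east 0, south 0
  cycle 4: PE[2][1] → acc 30, east 30, south 1

register = 1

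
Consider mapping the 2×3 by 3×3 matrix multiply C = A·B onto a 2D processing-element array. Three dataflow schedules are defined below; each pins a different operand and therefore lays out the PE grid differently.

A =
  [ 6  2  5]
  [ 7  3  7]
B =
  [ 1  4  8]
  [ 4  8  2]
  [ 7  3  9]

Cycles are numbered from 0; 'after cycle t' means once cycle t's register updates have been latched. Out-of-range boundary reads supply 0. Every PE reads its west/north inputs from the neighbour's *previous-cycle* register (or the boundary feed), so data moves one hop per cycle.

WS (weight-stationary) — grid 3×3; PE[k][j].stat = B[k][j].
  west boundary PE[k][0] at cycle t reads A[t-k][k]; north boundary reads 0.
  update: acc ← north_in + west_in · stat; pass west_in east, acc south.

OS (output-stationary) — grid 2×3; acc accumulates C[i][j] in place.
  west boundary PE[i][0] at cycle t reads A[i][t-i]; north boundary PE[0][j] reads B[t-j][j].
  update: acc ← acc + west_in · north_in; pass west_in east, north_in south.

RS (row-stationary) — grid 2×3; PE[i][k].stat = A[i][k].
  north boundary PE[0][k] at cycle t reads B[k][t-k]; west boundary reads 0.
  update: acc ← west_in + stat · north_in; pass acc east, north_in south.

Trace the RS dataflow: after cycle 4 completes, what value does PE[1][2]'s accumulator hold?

PE[1][2].acc = 73

RS on a 2×3 grid — tracing PE[1][2] and its feeders:
  t=0 PE[0][2]: acc=0 h=0 v=0
  t=0 PE[1][1]: acc=0 h=0 v=0
  t=0 PE[1][2]: acc=0 h=0 v=0
  t=1 PE[0][2]: acc=0 h=0 v=0
  t=1 PE[1][1]: acc=0 h=0 v=0
  t=1 PE[1][2]: acc=0 h=0 v=0
  t=2 PE[0][2]: acc=49 h=49 v=7
  t=2 PE[1][1]: acc=19 h=19 v=4
  t=2 PE[1][2]: acc=0 h=0 v=0
  t=3 PE[0][2]: acc=55 h=55 v=3
  t=3 PE[1][1]: acc=52 h=52 v=8
  t=3 PE[1][2]: acc=68 h=68 v=7
  t=4 PE[0][2]: acc=97 h=97 v=9
  t=4 PE[1][1]: acc=62 h=62 v=2
  t=4 PE[1][2]: acc=73 h=73 v=3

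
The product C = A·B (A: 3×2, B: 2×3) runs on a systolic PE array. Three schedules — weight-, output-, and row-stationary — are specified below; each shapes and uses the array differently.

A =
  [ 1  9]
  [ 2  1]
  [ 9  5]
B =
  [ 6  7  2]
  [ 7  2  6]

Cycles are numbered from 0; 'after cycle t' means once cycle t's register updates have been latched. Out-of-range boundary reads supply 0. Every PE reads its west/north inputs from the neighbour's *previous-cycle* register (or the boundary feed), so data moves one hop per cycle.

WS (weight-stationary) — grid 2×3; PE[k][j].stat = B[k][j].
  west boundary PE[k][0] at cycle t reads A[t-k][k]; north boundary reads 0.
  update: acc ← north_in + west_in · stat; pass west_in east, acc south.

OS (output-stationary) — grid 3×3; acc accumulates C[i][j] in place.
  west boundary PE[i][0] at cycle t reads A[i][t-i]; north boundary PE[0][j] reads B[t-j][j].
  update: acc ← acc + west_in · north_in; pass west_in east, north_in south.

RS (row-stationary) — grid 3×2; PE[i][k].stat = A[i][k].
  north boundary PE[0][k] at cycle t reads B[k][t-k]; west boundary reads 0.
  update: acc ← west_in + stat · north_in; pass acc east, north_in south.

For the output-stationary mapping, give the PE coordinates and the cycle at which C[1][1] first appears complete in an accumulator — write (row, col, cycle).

(row, col, cycle) = (1, 1, 3)

OS — PE[1][1] is where C[1][1] collects:
  [0] (1,1) acc=0 (h:0 v:0)
  [1] (1,1) acc=0 (h:0 v:0)
  [2] (1,1) acc=14 (h:2 v:7)
  [3] (1,1) acc=16 (h:1 v:2)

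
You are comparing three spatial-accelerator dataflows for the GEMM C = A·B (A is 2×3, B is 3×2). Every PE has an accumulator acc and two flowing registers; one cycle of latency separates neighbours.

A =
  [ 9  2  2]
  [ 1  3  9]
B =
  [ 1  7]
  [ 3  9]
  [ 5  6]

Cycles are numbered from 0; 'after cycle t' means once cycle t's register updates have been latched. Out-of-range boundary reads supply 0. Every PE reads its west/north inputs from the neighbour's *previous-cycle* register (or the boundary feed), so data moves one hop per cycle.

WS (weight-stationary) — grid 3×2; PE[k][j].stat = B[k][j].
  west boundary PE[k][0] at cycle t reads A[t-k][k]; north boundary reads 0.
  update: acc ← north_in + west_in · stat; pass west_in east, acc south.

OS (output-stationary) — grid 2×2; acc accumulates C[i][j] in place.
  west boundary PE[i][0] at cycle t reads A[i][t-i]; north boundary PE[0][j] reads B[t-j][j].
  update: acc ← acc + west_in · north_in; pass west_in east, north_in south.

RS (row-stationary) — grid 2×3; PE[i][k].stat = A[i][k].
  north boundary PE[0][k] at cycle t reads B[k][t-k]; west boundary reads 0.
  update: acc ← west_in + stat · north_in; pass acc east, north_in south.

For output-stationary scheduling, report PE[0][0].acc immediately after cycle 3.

PE[0][0].acc = 25

OS on a 2×2 grid — tracing PE[0][0] and its feeders:
  after 0 — PE[0][0] acc=9, pass-E 9, pass-S 1
  after 1 — PE[0][0] acc=15, pass-E 2, pass-S 3
  after 2 — PE[0][0] acc=25, pass-E 2, pass-S 5
  after 3 — PE[0][0] acc=25, pass-E 0, pass-S 0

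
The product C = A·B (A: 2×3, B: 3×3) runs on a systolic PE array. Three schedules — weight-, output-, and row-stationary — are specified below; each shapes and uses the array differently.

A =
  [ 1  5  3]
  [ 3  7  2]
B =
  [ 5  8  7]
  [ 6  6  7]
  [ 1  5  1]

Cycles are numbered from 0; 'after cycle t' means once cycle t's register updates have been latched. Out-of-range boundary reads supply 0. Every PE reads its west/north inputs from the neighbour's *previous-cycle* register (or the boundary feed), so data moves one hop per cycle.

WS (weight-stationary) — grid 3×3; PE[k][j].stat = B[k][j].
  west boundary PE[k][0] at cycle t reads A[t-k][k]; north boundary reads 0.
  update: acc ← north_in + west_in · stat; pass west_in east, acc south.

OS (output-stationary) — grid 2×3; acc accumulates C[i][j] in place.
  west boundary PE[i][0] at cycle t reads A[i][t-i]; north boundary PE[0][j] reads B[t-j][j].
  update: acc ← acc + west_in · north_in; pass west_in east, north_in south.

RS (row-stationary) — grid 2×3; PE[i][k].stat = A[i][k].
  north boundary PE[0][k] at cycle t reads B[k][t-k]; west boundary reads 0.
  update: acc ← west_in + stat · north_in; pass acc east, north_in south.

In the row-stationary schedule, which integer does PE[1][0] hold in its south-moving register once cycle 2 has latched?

RS 2×3: PE[1][0] cycle-by-cycle (with neighbour feeds):
  t=0 PE[0][0]: acc=5 h=5 v=5
  t=0 PE[1][0]: acc=0 h=0 v=0
  t=1 PE[0][0]: acc=8 h=8 v=8
  t=1 PE[1][0]: acc=15 h=15 v=5
  t=2 PE[0][0]: acc=7 h=7 v=7
  t=2 PE[1][0]: acc=24 h=24 v=8

register = 8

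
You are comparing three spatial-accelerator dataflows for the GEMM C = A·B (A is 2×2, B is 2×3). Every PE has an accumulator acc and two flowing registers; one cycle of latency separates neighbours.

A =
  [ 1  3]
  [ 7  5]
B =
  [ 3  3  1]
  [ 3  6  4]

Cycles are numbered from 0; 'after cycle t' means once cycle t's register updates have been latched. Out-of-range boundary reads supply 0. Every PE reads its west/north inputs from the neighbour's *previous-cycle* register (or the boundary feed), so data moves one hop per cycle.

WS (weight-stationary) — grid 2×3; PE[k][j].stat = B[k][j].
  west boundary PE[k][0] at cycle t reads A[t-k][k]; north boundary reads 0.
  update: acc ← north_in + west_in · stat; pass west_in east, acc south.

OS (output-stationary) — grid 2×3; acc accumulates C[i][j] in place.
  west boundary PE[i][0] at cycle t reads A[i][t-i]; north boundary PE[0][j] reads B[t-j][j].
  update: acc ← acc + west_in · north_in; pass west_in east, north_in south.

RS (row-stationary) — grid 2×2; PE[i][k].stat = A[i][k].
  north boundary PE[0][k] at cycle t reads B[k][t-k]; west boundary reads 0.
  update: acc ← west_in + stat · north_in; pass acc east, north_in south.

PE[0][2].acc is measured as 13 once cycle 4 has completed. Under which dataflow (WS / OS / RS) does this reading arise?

dataflow = OS

WS (2×3 grid), PE[0][2]:
  @0  [0,2]  acc 0  |  →0  ↓0
  @1  [0,2]  acc 0  |  →0  ↓0
  @2  [0,2]  acc 1  |  →1  ↓1
  @3  [0,2]  acc 7  |  →7  ↓7
  @4  [0,2]  acc 0  |  →0  ↓0
OS (2×3 grid), PE[0][2]:
  @0  [0,2]  acc 0  |  →0  ↓0
  @1  [0,2]  acc 0  |  →0  ↓0
  @2  [0,2]  acc 1  |  →1  ↓1
  @3  [0,2]  acc 13  |  →3  ↓4
  @4  [0,2]  acc 13  |  →0  ↓0
RS (2×2): PE[0][2] does not exist.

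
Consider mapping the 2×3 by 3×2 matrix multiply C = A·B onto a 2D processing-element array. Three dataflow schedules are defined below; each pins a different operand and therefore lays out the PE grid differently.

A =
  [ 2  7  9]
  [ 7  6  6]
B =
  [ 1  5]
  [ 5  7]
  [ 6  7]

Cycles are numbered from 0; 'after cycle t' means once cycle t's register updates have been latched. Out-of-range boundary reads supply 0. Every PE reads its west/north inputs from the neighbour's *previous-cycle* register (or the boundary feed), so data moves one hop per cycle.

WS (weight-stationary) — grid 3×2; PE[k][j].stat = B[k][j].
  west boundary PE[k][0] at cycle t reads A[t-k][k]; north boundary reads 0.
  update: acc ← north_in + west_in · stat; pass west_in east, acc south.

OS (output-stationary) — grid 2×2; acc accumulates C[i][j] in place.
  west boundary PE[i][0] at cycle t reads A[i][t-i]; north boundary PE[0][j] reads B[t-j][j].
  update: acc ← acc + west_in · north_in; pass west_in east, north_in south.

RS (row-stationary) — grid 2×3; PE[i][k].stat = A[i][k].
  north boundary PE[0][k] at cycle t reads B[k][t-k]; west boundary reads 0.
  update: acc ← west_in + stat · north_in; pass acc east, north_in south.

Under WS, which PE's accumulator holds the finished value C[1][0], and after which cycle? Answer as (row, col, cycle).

(row, col, cycle) = (2, 0, 3)

WS: C[1][0] accumulates in PE[2][0]:
  step 0 · PE2,0: acc=0; fwd→0 fwd↓0
  step 1 · PE2,0: acc=0; fwd→0 fwd↓0
  step 2 · PE2,0: acc=91; fwd→9 fwd↓91
  step 3 · PE2,0: acc=73; fwd→6 fwd↓73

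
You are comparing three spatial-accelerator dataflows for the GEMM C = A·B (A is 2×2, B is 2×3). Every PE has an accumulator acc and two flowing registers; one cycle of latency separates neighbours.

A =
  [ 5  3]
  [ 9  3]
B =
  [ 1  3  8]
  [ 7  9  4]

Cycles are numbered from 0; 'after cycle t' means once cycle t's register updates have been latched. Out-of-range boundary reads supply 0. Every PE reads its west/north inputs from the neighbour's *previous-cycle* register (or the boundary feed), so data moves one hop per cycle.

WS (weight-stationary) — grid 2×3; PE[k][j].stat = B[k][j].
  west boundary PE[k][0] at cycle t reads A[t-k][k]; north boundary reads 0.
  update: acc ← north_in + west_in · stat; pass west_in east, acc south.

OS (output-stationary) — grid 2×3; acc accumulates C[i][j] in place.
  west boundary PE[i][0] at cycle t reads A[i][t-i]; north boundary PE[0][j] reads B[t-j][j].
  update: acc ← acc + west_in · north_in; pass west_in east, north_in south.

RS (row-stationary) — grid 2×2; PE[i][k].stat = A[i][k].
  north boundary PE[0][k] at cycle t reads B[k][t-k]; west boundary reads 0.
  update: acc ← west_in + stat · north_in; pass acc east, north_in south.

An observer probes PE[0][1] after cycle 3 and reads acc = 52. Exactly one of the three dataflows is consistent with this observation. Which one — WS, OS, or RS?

WS [2×3] PE[0][1] across cycles:
  step 0 · PE0,1: acc=0; fwd→0 fwd↓0
  step 1 · PE0,1: acc=15; fwd→5 fwd↓15
  step 2 · PE0,1: acc=27; fwd→9 fwd↓27
  step 3 · PE0,1: acc=0; fwd→0 fwd↓0
OS [2×3] PE[0][1] across cycles:
  step 0 · PE0,1: acc=0; fwd→0 fwd↓0
  step 1 · PE0,1: acc=15; fwd→5 fwd↓3
  step 2 · PE0,1: acc=42; fwd→3 fwd↓9
  step 3 · PE0,1: acc=42; fwd→0 fwd↓0
RS [2×2] PE[0][1] across cycles:
  step 0 · PE0,1: acc=0; fwd→0 fwd↓0
  step 1 · PE0,1: acc=26; fwd→26 fwd↓7
  step 2 · PE0,1: acc=42; fwd→42 fwd↓9
  step 3 · PE0,1: acc=52; fwd→52 fwd↓4

dataflow = RS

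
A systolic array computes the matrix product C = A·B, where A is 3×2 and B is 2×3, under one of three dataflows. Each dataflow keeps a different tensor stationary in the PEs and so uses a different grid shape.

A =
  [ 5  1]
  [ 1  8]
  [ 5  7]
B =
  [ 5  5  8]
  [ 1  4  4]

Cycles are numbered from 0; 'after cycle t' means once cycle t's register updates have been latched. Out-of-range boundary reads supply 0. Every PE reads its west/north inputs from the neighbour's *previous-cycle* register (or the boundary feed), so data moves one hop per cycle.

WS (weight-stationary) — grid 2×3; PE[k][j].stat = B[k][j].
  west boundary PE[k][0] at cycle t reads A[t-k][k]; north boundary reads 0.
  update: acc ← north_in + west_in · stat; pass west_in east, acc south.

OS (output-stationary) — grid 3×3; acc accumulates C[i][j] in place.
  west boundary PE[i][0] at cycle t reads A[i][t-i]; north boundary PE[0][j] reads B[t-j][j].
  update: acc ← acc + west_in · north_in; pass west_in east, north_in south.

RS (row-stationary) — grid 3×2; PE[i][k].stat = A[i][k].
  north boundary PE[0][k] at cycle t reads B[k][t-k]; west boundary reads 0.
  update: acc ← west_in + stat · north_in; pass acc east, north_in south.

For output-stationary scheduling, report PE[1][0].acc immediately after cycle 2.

PE[1][0].acc = 13

OS 3×3: PE[1][0] cycle-by-cycle (with neighbour feeds):
  step 0 · PE0,0: acc=25; fwd→5 fwd↓5
  step 0 · PE1,0: acc=0; fwd→0 fwd↓0
  step 1 · PE0,0: acc=26; fwd→1 fwd↓1
  step 1 · PE1,0: acc=5; fwd→1 fwd↓5
  step 2 · PE0,0: acc=26; fwd→0 fwd↓0
  step 2 · PE1,0: acc=13; fwd→8 fwd↓1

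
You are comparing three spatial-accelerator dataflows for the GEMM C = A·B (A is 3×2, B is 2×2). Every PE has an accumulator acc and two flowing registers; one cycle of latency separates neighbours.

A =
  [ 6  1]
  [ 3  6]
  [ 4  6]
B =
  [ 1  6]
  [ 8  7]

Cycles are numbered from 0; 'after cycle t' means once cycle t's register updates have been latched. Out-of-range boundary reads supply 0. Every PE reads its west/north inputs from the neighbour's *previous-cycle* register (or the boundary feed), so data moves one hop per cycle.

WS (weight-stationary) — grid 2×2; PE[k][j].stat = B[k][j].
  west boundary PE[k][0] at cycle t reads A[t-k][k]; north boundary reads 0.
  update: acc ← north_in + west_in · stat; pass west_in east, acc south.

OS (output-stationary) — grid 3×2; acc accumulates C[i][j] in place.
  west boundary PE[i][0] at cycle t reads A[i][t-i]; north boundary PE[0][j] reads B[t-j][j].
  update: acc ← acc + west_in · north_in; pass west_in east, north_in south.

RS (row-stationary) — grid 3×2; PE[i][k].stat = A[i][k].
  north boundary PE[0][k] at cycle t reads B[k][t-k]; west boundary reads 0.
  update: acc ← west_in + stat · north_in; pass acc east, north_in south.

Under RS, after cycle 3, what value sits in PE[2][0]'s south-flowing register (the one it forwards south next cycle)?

Tracing RS — 3×2 array, target PE[2][0]:
  step 0 · PE1,0: acc=0; fwd→0 fwd↓0
  step 0 · PE2,0: acc=0; fwd→0 fwd↓0
  step 1 · PE1,0: acc=3; fwd→3 fwd↓1
  step 1 · PE2,0: acc=0; fwd→0 fwd↓0
  step 2 · PE1,0: acc=18; fwd→18 fwd↓6
  step 2 · PE2,0: acc=4; fwd→4 fwd↓1
  step 3 · PE1,0: acc=0; fwd→0 fwd↓0
  step 3 · PE2,0: acc=24; fwd→24 fwd↓6

register = 6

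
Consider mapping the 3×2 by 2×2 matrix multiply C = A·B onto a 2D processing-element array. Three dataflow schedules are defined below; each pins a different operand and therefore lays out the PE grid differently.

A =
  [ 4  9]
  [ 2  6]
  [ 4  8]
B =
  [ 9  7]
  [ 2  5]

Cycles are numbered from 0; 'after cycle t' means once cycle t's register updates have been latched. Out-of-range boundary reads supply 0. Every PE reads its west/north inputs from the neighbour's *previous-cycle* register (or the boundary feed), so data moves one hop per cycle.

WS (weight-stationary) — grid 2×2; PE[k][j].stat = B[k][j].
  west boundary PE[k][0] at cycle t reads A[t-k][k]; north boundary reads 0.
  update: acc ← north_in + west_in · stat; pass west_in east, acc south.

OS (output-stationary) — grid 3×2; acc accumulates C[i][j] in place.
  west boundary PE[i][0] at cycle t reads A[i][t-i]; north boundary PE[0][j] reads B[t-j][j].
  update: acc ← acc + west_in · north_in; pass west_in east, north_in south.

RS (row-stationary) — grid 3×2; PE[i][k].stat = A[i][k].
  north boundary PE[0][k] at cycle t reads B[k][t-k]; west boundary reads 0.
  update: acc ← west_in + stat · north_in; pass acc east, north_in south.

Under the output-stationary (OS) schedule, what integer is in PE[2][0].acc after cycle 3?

Tracing OS — 3×2 array, target PE[2][0]:
  @0  [1,0]  acc 0  |  →0  ↓0
  @0  [2,0]  acc 0  |  →0  ↓0
  @1  [1,0]  acc 18  |  →2  ↓9
  @1  [2,0]  acc 0  |  →0  ↓0
  @2  [1,0]  acc 30  |  →6  ↓2
  @2  [2,0]  acc 36  |  →4  ↓9
  @3  [1,0]  acc 30  |  →0  ↓0
  @3  [2,0]  acc 52  |  →8  ↓2

PE[2][0].acc = 52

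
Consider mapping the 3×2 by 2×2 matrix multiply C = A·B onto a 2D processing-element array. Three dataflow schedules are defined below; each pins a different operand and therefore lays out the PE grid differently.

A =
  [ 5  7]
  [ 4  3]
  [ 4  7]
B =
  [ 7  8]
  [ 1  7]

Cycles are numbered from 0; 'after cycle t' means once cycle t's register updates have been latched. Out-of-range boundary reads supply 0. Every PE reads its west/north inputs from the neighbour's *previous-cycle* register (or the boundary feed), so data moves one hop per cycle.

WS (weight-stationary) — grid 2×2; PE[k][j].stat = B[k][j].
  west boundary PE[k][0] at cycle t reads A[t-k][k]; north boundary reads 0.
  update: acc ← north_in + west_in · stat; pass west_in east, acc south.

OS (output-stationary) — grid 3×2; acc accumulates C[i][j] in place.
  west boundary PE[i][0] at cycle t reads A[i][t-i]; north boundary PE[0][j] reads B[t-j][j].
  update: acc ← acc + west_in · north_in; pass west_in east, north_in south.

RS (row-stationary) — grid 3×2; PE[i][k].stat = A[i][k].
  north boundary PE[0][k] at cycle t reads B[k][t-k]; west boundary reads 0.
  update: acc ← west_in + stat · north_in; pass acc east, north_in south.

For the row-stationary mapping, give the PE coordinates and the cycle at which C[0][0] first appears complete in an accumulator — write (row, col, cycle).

(row, col, cycle) = (0, 1, 1)

RS — PE[0][1] is where C[0][0] collects:
  c0 r0c1: 0 / 0 / 0
  c1 r0c1: 42 / 42 / 1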